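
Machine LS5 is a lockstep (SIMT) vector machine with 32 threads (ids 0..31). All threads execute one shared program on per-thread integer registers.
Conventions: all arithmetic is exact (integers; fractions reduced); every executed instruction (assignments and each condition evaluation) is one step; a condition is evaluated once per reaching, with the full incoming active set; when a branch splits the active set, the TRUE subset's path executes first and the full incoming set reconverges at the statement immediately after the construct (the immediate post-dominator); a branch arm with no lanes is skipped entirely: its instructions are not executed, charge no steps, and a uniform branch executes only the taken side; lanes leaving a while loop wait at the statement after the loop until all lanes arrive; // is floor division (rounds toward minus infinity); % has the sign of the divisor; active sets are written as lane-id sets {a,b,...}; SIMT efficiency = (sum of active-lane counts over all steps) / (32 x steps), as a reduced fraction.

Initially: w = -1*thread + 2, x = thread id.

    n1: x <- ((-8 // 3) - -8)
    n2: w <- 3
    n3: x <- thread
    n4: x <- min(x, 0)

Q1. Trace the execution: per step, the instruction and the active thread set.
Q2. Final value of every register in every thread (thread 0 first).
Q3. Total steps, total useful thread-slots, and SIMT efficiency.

step 0: x <- ((-8 // 3) - -8)        {0,1,2,3,4,5,6,7,8,9,10,11,12,13,14,15,16,17,18,19,20,21,22,23,24,25,26,27,28,29,30,31}
step 1: w <- 3                       {0,1,2,3,4,5,6,7,8,9,10,11,12,13,14,15,16,17,18,19,20,21,22,23,24,25,26,27,28,29,30,31}
step 2: x <- thread                  {0,1,2,3,4,5,6,7,8,9,10,11,12,13,14,15,16,17,18,19,20,21,22,23,24,25,26,27,28,29,30,31}
step 3: x <- min(x, 0)               {0,1,2,3,4,5,6,7,8,9,10,11,12,13,14,15,16,17,18,19,20,21,22,23,24,25,26,27,28,29,30,31}

Answer: 4 steps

w: 3,3,3,3,3,3,3,3,3,3,3,3,3,3,3,3,3,3,3,3,3,3,3,3,3,3,3,3,3,3,3,3
x: 0,0,0,0,0,0,0,0,0,0,0,0,0,0,0,0,0,0,0,0,0,0,0,0,0,0,0,0,0,0,0,0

steps = 4; useful = 128; efficiency = 128/128 = 1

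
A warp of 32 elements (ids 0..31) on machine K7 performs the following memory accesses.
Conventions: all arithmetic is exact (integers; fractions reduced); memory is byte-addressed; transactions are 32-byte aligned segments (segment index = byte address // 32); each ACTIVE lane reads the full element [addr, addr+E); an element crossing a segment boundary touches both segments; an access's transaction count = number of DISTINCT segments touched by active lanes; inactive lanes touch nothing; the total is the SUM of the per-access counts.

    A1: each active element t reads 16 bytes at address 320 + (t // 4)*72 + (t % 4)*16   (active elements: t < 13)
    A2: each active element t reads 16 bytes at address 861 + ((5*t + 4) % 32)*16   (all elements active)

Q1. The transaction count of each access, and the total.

A1: 8 transactions
A2: 17 transactions

Answer: 8,17; total 25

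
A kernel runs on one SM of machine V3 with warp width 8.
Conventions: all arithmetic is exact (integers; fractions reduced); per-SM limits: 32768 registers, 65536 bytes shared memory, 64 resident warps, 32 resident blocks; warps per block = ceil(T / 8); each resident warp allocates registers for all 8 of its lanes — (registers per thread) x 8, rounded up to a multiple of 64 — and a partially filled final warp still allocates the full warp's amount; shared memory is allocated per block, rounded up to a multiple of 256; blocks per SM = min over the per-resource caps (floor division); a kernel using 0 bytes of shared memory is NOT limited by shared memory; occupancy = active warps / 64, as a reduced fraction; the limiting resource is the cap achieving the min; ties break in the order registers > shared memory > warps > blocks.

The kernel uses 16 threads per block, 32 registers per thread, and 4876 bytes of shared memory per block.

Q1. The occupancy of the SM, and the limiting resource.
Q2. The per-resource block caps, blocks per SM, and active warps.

Answer: occupancy 3/8, limited by shared memory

registers: 64 blocks
shared memory: 12 blocks
warps: 32 blocks
blocks: 32 blocks

Answer: 12 blocks, 24 active warps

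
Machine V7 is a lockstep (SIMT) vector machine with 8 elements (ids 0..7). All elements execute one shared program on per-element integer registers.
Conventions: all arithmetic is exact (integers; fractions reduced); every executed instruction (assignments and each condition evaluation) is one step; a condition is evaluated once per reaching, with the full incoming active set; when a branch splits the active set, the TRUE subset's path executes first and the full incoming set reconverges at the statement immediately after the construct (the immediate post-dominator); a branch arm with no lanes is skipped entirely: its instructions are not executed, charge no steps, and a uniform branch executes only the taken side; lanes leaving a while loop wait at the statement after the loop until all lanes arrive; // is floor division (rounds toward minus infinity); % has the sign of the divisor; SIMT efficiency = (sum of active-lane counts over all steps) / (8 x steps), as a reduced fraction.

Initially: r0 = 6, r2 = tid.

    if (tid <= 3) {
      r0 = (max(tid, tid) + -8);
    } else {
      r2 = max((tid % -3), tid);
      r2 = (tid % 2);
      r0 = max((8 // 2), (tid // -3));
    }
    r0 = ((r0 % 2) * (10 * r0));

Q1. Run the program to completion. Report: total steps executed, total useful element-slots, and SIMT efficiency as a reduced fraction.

Answer: 6 steps, 32 useful, 2/3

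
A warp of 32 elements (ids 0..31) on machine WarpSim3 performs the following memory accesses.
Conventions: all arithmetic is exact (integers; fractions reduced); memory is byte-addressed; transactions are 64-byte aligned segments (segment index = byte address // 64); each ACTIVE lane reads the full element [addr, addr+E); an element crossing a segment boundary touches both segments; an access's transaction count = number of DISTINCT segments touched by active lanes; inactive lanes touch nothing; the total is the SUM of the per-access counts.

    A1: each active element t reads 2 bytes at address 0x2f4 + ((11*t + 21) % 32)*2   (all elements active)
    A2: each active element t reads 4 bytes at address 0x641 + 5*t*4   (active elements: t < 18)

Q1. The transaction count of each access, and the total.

A1: 2 transactions
A2: 6 transactions

Answer: 2,6; total 8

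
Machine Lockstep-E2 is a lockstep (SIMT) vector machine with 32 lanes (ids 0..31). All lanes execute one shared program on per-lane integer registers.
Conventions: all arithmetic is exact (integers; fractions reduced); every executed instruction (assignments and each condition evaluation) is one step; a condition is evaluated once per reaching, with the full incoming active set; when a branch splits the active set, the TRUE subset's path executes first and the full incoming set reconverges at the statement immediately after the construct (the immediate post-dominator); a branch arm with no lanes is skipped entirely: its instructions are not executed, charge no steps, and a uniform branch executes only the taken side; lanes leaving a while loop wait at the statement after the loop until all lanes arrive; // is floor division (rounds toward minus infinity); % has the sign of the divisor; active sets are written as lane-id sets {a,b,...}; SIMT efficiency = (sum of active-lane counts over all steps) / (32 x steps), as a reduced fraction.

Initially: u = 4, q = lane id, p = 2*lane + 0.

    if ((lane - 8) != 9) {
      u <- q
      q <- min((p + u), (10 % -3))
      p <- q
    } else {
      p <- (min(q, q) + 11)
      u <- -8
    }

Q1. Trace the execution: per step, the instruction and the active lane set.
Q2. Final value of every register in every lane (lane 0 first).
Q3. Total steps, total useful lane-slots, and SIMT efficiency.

step 0: eval ((lane - 8) != 9)       {0,1,2,3,4,5,6,7,8,9,10,11,12,13,14,15,16,17,18,19,20,21,22,23,24,25,26,27,28,29,30,31}
step 1: u <- q                       {0,1,2,3,4,5,6,7,8,9,10,11,12,13,14,15,16,18,19,20,21,22,23,24,25,26,27,28,29,30,31}
step 2: q <- min((p + u), (10 % -3)) {0,1,2,3,4,5,6,7,8,9,10,11,12,13,14,15,16,18,19,20,21,22,23,24,25,26,27,28,29,30,31}
step 3: p <- q                       {0,1,2,3,4,5,6,7,8,9,10,11,12,13,14,15,16,18,19,20,21,22,23,24,25,26,27,28,29,30,31}
step 4: p <- (min(q, q) + 11)        {17}
step 5: u <- -8                      {17}

Answer: 6 steps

u: 0,1,2,3,4,5,6,7,8,9,10,11,12,13,14,15,16,-8,18,19,20,21,22,23,24,25,26,27,28,29,30,31
q: -2,-2,-2,-2,-2,-2,-2,-2,-2,-2,-2,-2,-2,-2,-2,-2,-2,17,-2,-2,-2,-2,-2,-2,-2,-2,-2,-2,-2,-2,-2,-2
p: -2,-2,-2,-2,-2,-2,-2,-2,-2,-2,-2,-2,-2,-2,-2,-2,-2,28,-2,-2,-2,-2,-2,-2,-2,-2,-2,-2,-2,-2,-2,-2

steps = 6; useful = 127; efficiency = 127/192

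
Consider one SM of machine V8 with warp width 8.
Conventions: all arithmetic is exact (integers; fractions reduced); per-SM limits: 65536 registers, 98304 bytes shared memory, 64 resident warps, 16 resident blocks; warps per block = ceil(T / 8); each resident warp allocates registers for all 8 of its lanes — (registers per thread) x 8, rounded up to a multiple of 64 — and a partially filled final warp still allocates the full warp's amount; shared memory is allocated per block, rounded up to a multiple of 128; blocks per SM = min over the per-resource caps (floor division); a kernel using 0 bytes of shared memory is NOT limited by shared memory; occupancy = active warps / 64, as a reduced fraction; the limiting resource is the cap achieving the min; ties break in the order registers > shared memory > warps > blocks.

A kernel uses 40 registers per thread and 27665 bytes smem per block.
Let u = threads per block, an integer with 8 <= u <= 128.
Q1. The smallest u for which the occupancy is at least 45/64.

Answer: u = 113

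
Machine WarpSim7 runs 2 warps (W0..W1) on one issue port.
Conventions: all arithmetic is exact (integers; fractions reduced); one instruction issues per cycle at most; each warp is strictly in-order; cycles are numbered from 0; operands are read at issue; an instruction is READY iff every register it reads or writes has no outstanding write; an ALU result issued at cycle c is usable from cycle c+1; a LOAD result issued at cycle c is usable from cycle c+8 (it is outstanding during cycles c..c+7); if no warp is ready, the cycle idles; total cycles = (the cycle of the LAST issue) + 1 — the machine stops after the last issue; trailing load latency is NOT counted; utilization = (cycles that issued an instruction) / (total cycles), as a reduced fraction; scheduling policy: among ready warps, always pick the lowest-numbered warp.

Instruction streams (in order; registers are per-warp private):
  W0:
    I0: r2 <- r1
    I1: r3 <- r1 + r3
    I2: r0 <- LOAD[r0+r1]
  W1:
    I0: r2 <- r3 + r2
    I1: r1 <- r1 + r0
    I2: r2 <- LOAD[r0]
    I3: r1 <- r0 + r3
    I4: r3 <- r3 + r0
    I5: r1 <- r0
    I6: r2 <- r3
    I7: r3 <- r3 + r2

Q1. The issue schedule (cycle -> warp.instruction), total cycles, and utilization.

cycle 0: W0.I0
cycle 1: W0.I1
cycle 2: W0.I2
cycle 3: W1.I0
cycle 4: W1.I1
cycle 5: W1.I2
cycle 6: W1.I3
cycle 7: W1.I4
cycle 8: W1.I5
cycle 9: idle
cycle 10: idle
cycle 11: idle
cycle 12: idle
cycle 13: W1.I6
cycle 14: W1.I7

Answer: 15 cycles, utilization 11/15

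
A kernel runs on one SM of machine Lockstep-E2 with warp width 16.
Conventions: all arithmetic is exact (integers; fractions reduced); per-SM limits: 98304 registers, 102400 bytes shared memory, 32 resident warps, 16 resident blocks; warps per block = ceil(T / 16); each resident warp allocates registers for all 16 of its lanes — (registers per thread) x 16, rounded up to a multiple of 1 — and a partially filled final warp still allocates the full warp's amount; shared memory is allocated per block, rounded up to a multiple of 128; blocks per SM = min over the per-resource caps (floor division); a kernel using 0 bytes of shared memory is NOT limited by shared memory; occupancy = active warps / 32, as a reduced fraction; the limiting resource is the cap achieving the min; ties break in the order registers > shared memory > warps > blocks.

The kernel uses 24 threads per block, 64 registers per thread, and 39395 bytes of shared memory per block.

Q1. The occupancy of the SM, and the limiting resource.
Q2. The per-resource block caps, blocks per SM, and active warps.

Answer: occupancy 1/8, limited by shared memory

registers: 48 blocks
shared memory: 2 blocks
warps: 16 blocks
blocks: 16 blocks

Answer: 2 blocks, 4 active warps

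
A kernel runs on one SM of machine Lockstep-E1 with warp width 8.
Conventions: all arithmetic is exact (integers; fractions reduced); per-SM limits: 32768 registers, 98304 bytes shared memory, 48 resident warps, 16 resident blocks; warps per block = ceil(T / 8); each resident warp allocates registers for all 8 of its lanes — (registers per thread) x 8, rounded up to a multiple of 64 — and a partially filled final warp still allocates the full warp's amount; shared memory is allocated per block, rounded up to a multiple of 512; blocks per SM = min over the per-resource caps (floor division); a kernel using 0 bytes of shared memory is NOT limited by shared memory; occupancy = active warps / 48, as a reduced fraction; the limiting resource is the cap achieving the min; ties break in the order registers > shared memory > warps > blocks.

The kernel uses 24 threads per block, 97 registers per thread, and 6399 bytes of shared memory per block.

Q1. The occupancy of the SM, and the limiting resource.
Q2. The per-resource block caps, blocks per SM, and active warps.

Answer: occupancy 13/16, limited by registers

registers: 13 blocks
shared memory: 14 blocks
warps: 16 blocks
blocks: 16 blocks

Answer: 13 blocks, 39 active warps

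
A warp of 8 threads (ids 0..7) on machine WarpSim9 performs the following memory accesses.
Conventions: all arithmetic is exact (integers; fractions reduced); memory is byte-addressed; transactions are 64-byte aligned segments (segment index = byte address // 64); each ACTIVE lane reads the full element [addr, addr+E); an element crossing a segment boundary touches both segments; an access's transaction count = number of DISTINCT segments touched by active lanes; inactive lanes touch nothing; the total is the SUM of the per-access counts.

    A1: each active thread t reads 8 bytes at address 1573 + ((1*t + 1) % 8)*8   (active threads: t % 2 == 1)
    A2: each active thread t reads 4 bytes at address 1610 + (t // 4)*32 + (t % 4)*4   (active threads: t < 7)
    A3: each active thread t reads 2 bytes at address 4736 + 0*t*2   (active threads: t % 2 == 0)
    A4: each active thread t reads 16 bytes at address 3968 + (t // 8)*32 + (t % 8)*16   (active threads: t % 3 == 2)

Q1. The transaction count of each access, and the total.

A1: 2 transactions
A2: 1 transaction
A3: 1 transaction
A4: 2 transactions

Answer: 2,1,1,2; total 6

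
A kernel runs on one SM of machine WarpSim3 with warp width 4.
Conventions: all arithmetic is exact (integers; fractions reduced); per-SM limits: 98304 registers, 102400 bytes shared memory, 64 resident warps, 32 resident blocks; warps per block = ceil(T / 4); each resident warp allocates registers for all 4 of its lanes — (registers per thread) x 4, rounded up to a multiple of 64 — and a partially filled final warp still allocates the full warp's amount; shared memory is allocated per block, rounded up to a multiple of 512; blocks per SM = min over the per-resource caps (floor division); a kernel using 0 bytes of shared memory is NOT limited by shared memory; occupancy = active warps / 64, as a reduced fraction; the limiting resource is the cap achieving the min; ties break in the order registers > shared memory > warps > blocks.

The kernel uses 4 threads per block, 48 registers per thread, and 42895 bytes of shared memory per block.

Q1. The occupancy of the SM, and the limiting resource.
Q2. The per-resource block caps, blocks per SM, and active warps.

Answer: occupancy 1/32, limited by shared memory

registers: 512 blocks
shared memory: 2 blocks
warps: 64 blocks
blocks: 32 blocks

Answer: 2 blocks, 2 active warps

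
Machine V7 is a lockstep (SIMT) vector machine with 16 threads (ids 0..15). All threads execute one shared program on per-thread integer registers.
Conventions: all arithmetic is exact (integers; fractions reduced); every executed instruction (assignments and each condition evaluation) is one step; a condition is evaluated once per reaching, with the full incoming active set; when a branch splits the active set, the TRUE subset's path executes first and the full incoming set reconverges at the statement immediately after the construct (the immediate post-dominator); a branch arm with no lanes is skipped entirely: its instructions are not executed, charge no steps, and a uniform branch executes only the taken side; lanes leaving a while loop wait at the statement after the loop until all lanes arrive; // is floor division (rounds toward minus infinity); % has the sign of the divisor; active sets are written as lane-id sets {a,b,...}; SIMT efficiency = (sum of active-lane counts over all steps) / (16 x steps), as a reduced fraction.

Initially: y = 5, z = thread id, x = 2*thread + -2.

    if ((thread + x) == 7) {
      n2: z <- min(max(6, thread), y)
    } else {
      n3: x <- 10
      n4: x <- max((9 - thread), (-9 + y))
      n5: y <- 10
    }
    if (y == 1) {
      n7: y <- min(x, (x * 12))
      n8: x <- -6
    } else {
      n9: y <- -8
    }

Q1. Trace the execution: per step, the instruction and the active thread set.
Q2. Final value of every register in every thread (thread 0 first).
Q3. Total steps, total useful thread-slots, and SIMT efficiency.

step 0: eval ((thread + x) == 7)     {0,1,2,3,4,5,6,7,8,9,10,11,12,13,14,15}
step 1: z <- min(max(6, thread), y)  {3}
step 2: x <- 10                      {0,1,2,4,5,6,7,8,9,10,11,12,13,14,15}
step 3: x <- max((9 - thread), (-9 + y)) {0,1,2,4,5,6,7,8,9,10,11,12,13,14,15}
step 4: y <- 10                      {0,1,2,4,5,6,7,8,9,10,11,12,13,14,15}
step 5: eval (y == 1)                {0,1,2,3,4,5,6,7,8,9,10,11,12,13,14,15}
step 6: y <- -8                      {0,1,2,3,4,5,6,7,8,9,10,11,12,13,14,15}

Answer: 7 steps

y: -8,-8,-8,-8,-8,-8,-8,-8,-8,-8,-8,-8,-8,-8,-8,-8
z: 0,1,2,5,4,5,6,7,8,9,10,11,12,13,14,15
x: 9,8,7,4,5,4,3,2,1,0,-1,-2,-3,-4,-4,-4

steps = 7; useful = 94; efficiency = 94/112 = 47/56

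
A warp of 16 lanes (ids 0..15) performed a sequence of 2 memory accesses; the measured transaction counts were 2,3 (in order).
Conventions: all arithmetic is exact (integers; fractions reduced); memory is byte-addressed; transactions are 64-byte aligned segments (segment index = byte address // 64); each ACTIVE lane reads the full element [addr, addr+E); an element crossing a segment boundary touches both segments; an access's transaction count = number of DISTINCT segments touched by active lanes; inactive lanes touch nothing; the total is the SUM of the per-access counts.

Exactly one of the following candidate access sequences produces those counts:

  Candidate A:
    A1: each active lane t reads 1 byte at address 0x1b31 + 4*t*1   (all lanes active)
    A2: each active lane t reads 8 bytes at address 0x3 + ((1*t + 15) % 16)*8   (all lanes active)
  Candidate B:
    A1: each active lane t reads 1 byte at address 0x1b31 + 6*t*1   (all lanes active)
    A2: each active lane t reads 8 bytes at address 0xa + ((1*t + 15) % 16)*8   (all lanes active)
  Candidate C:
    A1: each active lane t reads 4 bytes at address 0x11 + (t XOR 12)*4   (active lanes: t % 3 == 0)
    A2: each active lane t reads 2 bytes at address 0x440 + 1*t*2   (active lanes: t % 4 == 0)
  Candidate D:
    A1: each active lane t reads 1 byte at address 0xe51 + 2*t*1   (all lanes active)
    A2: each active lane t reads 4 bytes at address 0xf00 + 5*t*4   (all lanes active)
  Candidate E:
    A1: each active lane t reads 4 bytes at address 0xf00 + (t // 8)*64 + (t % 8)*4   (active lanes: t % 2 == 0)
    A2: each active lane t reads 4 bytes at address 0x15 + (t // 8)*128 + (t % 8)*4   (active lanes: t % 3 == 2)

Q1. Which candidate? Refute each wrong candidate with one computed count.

B: A1 gives 3 transactions, not 2
C: A2 gives 1 transaction, not 3
D: A1 gives 1 transaction, not 2
E: A2 gives 2 transactions, not 3
A: all counts match (2,3)

Answer: A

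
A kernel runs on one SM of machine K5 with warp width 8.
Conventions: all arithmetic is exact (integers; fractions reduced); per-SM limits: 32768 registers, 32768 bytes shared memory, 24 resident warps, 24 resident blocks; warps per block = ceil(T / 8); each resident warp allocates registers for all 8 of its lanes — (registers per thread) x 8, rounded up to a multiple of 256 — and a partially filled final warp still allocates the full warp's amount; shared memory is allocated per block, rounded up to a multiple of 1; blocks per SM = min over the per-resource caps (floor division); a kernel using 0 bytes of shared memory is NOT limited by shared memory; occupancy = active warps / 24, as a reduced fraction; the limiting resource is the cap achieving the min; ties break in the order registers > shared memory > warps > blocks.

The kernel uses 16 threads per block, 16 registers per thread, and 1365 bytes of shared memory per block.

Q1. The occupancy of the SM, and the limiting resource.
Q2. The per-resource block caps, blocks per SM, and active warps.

Answer: occupancy 1, limited by warps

registers: 64 blocks
shared memory: 24 blocks
warps: 12 blocks
blocks: 24 blocks

Answer: 12 blocks, 24 active warps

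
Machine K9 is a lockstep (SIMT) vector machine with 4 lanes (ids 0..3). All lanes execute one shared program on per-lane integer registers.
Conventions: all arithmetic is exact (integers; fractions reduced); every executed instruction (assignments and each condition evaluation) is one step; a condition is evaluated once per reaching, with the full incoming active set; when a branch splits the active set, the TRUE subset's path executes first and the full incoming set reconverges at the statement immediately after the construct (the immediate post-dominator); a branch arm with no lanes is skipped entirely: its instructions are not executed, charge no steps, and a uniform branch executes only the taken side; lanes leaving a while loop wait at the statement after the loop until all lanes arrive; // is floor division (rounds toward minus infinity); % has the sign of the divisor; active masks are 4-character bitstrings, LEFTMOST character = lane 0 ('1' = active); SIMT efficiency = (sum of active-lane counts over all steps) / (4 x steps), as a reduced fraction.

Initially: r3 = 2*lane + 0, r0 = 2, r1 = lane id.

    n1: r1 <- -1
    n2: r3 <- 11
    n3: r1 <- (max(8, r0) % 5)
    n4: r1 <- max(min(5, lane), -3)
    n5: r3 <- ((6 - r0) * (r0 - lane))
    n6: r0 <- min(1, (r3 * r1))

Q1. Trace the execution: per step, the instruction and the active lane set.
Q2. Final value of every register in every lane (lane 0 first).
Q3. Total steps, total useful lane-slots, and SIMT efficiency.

step 0: r1 <- -1                     1111
step 1: r3 <- 11                     1111
step 2: r1 <- (max(8, r0) % 5)       1111
step 3: r1 <- max(min(5, lane), -3)  1111
step 4: r3 <- ((6 - r0) * (r0 - lane)) 1111
step 5: r0 <- min(1, (r3 * r1))      1111

Answer: 6 steps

r3: 8,4,0,-4
r0: 0,1,0,-12
r1: 0,1,2,3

steps = 6; useful = 24; efficiency = 24/24 = 1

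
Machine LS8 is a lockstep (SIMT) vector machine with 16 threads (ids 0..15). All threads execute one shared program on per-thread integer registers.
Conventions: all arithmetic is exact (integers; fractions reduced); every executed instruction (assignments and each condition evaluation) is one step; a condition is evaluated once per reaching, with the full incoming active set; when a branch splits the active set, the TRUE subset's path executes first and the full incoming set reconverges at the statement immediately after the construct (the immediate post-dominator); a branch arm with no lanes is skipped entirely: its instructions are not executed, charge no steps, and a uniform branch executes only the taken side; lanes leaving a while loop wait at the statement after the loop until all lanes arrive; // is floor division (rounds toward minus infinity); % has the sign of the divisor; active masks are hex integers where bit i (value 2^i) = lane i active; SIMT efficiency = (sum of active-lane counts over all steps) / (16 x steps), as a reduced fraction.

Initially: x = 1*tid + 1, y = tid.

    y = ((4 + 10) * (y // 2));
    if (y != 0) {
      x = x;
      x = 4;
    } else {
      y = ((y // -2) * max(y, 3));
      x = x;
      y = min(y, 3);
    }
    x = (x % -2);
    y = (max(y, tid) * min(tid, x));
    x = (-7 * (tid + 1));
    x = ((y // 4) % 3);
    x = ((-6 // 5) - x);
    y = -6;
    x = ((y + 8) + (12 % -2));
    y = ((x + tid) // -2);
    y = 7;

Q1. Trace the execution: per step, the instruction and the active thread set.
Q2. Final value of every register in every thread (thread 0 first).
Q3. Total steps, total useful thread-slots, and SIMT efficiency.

step 0: y <- ((4 + 10) * (y // 2))   0xffff
step 1: eval (y != 0)                0xffff
step 2: x <- x                       0xfffc
step 3: x <- 4                       0xfffc
step 4: y <- ((y // -2) * max(y, 3)) 0x0003
step 5: x <- x                       0x0003
step 6: y <- min(y, 3)               0x0003
step 7: x <- (x % -2)                0xffff
step 8: y <- (max(y, tid) * min(tid, x)) 0xffff
step 9: x <- (-7 * (tid + 1))        0xffff
step 10: x <- ((y // 4) % 3)          0xffff
step 11: x <- ((-6 // 5) - x)         0xffff
step 12: y <- -6                      0xffff
step 13: x <- ((y + 8) + (12 % -2))   0xffff
step 14: y <- ((x + tid) // -2)       0xffff
step 15: y <- 7                       0xffff

Answer: 16 steps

x: 2,2,2,2,2,2,2,2,2,2,2,2,2,2,2,2
y: 7,7,7,7,7,7,7,7,7,7,7,7,7,7,7,7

steps = 16; useful = 210; efficiency = 210/256 = 105/128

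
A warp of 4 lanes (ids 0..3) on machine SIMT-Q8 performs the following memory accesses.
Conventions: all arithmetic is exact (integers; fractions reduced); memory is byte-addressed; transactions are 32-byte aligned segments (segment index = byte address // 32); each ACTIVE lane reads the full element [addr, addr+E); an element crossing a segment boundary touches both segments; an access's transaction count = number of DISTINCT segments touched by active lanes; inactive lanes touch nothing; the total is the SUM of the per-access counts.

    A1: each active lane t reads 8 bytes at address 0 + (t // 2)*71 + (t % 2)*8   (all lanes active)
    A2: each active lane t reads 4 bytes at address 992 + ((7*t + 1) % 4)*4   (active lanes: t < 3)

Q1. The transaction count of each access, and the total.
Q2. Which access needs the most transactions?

A1: 2 transactions
A2: 1 transaction

Answer: 2,1; total 3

Answer: A1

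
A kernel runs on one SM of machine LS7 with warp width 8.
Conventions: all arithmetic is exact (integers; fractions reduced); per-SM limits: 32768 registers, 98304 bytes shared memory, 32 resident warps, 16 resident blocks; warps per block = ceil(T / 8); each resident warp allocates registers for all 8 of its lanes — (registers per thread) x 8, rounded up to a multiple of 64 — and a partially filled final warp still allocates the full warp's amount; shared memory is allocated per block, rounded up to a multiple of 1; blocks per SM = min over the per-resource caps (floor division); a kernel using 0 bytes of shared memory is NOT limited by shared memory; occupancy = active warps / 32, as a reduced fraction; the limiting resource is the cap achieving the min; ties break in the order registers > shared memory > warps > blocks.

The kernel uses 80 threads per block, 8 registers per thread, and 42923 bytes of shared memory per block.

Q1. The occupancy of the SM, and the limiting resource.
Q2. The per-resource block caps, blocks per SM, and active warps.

Answer: occupancy 5/8, limited by shared memory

registers: 51 blocks
shared memory: 2 blocks
warps: 3 blocks
blocks: 16 blocks

Answer: 2 blocks, 20 active warps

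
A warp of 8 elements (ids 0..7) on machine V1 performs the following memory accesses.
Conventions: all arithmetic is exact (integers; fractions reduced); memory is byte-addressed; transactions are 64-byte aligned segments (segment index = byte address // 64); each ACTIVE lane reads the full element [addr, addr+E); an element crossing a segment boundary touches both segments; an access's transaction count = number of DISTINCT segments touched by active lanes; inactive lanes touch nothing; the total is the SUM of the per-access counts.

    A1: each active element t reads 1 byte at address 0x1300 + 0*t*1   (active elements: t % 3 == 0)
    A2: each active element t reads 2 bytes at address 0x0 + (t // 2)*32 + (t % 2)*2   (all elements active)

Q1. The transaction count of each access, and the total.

A1: 1 transaction
A2: 2 transactions

Answer: 1,2; total 3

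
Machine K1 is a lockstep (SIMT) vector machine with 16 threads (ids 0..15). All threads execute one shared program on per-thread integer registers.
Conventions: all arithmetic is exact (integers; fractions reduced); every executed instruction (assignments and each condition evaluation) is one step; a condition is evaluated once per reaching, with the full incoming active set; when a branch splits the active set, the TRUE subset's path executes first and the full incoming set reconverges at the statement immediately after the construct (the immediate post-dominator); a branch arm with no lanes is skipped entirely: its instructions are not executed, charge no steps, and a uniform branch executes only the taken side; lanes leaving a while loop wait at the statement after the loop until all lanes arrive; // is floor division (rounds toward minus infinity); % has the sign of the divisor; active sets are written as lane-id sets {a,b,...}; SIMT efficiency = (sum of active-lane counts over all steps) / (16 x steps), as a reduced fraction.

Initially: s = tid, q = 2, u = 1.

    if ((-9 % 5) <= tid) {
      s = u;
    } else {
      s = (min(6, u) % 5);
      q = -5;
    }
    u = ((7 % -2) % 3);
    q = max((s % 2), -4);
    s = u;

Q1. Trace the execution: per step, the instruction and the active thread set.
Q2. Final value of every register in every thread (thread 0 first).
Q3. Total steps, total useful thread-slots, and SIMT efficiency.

step 0: eval ((-9 % 5) <= tid)       {0,1,2,3,4,5,6,7,8,9,10,11,12,13,14,15}
step 1: s <- u                       {1,2,3,4,5,6,7,8,9,10,11,12,13,14,15}
step 2: s <- (min(6, u) % 5)         {0}
step 3: q <- -5                      {0}
step 4: u <- ((7 % -2) % 3)          {0,1,2,3,4,5,6,7,8,9,10,11,12,13,14,15}
step 5: q <- max((s % 2), -4)        {0,1,2,3,4,5,6,7,8,9,10,11,12,13,14,15}
step 6: s <- u                       {0,1,2,3,4,5,6,7,8,9,10,11,12,13,14,15}

Answer: 7 steps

s: 2,2,2,2,2,2,2,2,2,2,2,2,2,2,2,2
q: 1,1,1,1,1,1,1,1,1,1,1,1,1,1,1,1
u: 2,2,2,2,2,2,2,2,2,2,2,2,2,2,2,2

steps = 7; useful = 81; efficiency = 81/112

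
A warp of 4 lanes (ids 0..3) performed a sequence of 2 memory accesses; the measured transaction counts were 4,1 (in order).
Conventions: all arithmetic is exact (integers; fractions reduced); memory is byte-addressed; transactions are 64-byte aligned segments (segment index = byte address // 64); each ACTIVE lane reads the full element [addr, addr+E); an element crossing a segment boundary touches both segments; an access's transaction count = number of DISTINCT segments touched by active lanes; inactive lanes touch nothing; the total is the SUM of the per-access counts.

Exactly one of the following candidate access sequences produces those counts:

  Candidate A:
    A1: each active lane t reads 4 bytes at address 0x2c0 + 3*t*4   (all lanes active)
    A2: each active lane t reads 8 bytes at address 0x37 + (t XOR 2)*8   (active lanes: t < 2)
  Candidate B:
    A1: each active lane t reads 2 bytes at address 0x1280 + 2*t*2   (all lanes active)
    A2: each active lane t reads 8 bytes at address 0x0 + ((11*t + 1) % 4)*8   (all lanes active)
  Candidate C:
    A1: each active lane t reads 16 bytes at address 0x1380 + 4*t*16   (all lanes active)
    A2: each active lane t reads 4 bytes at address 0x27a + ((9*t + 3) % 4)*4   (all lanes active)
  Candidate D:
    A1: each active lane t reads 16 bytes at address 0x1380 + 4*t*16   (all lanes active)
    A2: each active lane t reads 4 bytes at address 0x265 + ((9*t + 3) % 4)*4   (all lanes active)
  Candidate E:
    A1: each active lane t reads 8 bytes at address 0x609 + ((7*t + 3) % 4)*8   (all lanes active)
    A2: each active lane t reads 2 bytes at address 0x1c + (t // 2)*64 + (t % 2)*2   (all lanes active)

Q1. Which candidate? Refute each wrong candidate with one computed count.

A: A1 gives 1 transaction, not 4
B: A1 gives 1 transaction, not 4
C: A2 gives 2 transactions, not 1
E: A1 gives 1 transaction, not 4
D: all counts match (4,1)

Answer: D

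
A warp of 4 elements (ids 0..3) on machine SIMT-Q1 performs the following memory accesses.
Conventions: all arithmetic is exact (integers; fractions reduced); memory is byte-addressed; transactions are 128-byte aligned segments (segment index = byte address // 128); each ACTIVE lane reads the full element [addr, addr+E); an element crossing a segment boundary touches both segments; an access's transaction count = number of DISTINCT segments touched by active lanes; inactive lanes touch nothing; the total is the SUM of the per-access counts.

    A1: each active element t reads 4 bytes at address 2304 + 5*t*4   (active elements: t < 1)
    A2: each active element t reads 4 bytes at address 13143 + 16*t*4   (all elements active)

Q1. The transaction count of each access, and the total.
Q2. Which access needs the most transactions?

A1: 1 transaction
A2: 3 transactions

Answer: 1,3; total 4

Answer: A2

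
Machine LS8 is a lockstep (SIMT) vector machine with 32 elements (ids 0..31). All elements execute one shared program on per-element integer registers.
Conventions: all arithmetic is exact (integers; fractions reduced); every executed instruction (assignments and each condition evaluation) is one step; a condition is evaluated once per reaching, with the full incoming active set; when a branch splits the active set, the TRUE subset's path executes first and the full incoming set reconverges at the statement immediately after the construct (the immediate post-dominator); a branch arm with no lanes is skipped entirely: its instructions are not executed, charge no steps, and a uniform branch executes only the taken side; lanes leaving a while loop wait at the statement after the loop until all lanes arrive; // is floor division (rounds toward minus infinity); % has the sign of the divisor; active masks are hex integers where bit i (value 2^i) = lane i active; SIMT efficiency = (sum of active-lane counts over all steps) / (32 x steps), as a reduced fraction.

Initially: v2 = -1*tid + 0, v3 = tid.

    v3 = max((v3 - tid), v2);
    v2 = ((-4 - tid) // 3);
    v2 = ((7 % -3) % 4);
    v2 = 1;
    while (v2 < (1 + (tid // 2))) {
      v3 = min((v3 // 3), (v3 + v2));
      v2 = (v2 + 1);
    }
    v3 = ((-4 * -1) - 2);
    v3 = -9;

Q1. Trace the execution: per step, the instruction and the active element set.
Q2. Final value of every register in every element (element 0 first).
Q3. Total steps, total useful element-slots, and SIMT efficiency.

step 0: v3 <- max((v3 - tid), v2)    0xffffffff
step 1: v2 <- ((-4 - tid) // 3)      0xffffffff
step 2: v2 <- ((7 % -3) % 4)         0xffffffff
step 3: v2 <- 1                      0xffffffff
step 4: eval (v2 < (1 + (tid // 2))) 0xffffffff
step 5: v3 <- min((v3 // 3), (v3 + v2)) 0xfffffffc
step 6: v2 <- (v2 + 1)               0xfffffffc
step 7: eval (v2 < (1 + (tid // 2))) 0xfffffffc
step 8: v3 <- min((v3 // 3), (v3 + v2)) 0xfffffff0
step 9: v2 <- (v2 + 1)               0xfffffff0
step 10: eval (v2 < (1 + (tid // 2))) 0xfffffff0
step 11: v3 <- min((v3 // 3), (v3 + v2)) 0xffffffc0
step 12: v2 <- (v2 + 1)               0xffffffc0
step 13: eval (v2 < (1 + (tid // 2))) 0xffffffc0
step 14: v3 <- min((v3 // 3), (v3 + v2)) 0xffffff00
step 15: v2 <- (v2 + 1)               0xffffff00
step 16: eval (v2 < (1 + (tid // 2))) 0xffffff00
step 17: v3 <- min((v3 // 3), (v3 + v2)) 0xfffffc00
step 18: v2 <- (v2 + 1)               0xfffffc00
step 19: eval (v2 < (1 + (tid // 2))) 0xfffffc00
step 20: v3 <- min((v3 // 3), (v3 + v2)) 0xfffff000
step 21: v2 <- (v2 + 1)               0xfffff000
step 22: eval (v2 < (1 + (tid // 2))) 0xfffff000
step 23: v3 <- min((v3 // 3), (v3 + v2)) 0xffffc000
step 24: v2 <- (v2 + 1)               0xffffc000
step 25: eval (v2 < (1 + (tid // 2))) 0xffffc000
step 26: v3 <- min((v3 // 3), (v3 + v2)) 0xffff0000
step 27: v2 <- (v2 + 1)               0xffff0000
step 28: eval (v2 < (1 + (tid // 2))) 0xffff0000
step 29: v3 <- min((v3 // 3), (v3 + v2)) 0xfffc0000
step 30: v2 <- (v2 + 1)               0xfffc0000
step 31: eval (v2 < (1 + (tid // 2))) 0xfffc0000
step 32: v3 <- min((v3 // 3), (v3 + v2)) 0xfff00000
step 33: v2 <- (v2 + 1)               0xfff00000
step 34: eval (v2 < (1 + (tid // 2))) 0xfff00000
step 35: v3 <- min((v3 // 3), (v3 + v2)) 0xffc00000
step 36: v2 <- (v2 + 1)               0xffc00000
step 37: eval (v2 < (1 + (tid // 2))) 0xffc00000
step 38: v3 <- min((v3 // 3), (v3 + v2)) 0xff000000
step 39: v2 <- (v2 + 1)               0xff000000
step 40: eval (v2 < (1 + (tid // 2))) 0xff000000
step 41: v3 <- min((v3 // 3), (v3 + v2)) 0xfc000000
step 42: v2 <- (v2 + 1)               0xfc000000
step 43: eval (v2 < (1 + (tid // 2))) 0xfc000000
step 44: v3 <- min((v3 // 3), (v3 + v2)) 0xf0000000
step 45: v2 <- (v2 + 1)               0xf0000000
step 46: eval (v2 < (1 + (tid // 2))) 0xf0000000
step 47: v3 <- min((v3 // 3), (v3 + v2)) 0xc0000000
step 48: v2 <- (v2 + 1)               0xc0000000
step 49: eval (v2 < (1 + (tid // 2))) 0xc0000000
step 50: v3 <- ((-4 * -1) - 2)        0xffffffff
step 51: v3 <- -9                     0xffffffff

Answer: 52 steps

v2: 1,1,2,2,3,3,4,4,5,5,6,6,7,7,8,8,9,9,10,10,11,11,12,12,13,13,14,14,15,15,16,16
v3: -9,-9,-9,-9,-9,-9,-9,-9,-9,-9,-9,-9,-9,-9,-9,-9,-9,-9,-9,-9,-9,-9,-9,-9,-9,-9,-9,-9,-9,-9,-9,-9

steps = 52; useful = 944; efficiency = 944/1664 = 59/104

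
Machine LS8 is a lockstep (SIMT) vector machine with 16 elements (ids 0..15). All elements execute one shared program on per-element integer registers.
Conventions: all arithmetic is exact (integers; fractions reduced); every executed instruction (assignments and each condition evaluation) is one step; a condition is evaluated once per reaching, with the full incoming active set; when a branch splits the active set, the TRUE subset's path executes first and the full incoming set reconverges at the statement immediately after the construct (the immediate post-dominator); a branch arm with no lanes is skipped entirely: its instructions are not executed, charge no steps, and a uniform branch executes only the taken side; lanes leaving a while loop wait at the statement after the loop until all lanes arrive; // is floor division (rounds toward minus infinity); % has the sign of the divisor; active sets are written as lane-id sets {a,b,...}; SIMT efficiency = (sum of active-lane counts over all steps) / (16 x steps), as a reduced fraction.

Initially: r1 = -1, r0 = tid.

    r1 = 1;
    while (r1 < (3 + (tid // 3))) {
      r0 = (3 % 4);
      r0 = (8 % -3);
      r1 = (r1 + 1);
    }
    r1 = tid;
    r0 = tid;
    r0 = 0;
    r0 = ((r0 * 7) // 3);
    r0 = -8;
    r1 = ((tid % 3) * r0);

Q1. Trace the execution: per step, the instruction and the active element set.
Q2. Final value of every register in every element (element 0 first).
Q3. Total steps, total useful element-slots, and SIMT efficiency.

step 0: r1 <- 1                      {0,1,2,3,4,5,6,7,8,9,10,11,12,13,14,15}
step 1: eval (r1 < (3 + (tid // 3))) {0,1,2,3,4,5,6,7,8,9,10,11,12,13,14,15}
step 2: r0 <- (3 % 4)                {0,1,2,3,4,5,6,7,8,9,10,11,12,13,14,15}
step 3: r0 <- (8 % -3)               {0,1,2,3,4,5,6,7,8,9,10,11,12,13,14,15}
step 4: r1 <- (r1 + 1)               {0,1,2,3,4,5,6,7,8,9,10,11,12,13,14,15}
step 5: eval (r1 < (3 + (tid // 3))) {0,1,2,3,4,5,6,7,8,9,10,11,12,13,14,15}
step 6: r0 <- (3 % 4)                {0,1,2,3,4,5,6,7,8,9,10,11,12,13,14,15}
step 7: r0 <- (8 % -3)               {0,1,2,3,4,5,6,7,8,9,10,11,12,13,14,15}
step 8: r1 <- (r1 + 1)               {0,1,2,3,4,5,6,7,8,9,10,11,12,13,14,15}
step 9: eval (r1 < (3 + (tid // 3))) {0,1,2,3,4,5,6,7,8,9,10,11,12,13,14,15}
step 10: r0 <- (3 % 4)                {3,4,5,6,7,8,9,10,11,12,13,14,15}
step 11: r0 <- (8 % -3)               {3,4,5,6,7,8,9,10,11,12,13,14,15}
step 12: r1 <- (r1 + 1)               {3,4,5,6,7,8,9,10,11,12,13,14,15}
step 13: eval (r1 < (3 + (tid // 3))) {3,4,5,6,7,8,9,10,11,12,13,14,15}
step 14: r0 <- (3 % 4)                {6,7,8,9,10,11,12,13,14,15}
step 15: r0 <- (8 % -3)               {6,7,8,9,10,11,12,13,14,15}
step 16: r1 <- (r1 + 1)               {6,7,8,9,10,11,12,13,14,15}
step 17: eval (r1 < (3 + (tid // 3))) {6,7,8,9,10,11,12,13,14,15}
step 18: r0 <- (3 % 4)                {9,10,11,12,13,14,15}
step 19: r0 <- (8 % -3)               {9,10,11,12,13,14,15}
step 20: r1 <- (r1 + 1)               {9,10,11,12,13,14,15}
step 21: eval (r1 < (3 + (tid // 3))) {9,10,11,12,13,14,15}
step 22: r0 <- (3 % 4)                {12,13,14,15}
step 23: r0 <- (8 % -3)               {12,13,14,15}
step 24: r1 <- (r1 + 1)               {12,13,14,15}
step 25: eval (r1 < (3 + (tid // 3))) {12,13,14,15}
step 26: r0 <- (3 % 4)                {15}
step 27: r0 <- (8 % -3)               {15}
step 28: r1 <- (r1 + 1)               {15}
step 29: eval (r1 < (3 + (tid // 3))) {15}
step 30: r1 <- tid                    {0,1,2,3,4,5,6,7,8,9,10,11,12,13,14,15}
step 31: r0 <- tid                    {0,1,2,3,4,5,6,7,8,9,10,11,12,13,14,15}
step 32: r0 <- 0                      {0,1,2,3,4,5,6,7,8,9,10,11,12,13,14,15}
step 33: r0 <- ((r0 * 7) // 3)        {0,1,2,3,4,5,6,7,8,9,10,11,12,13,14,15}
step 34: r0 <- -8                     {0,1,2,3,4,5,6,7,8,9,10,11,12,13,14,15}
step 35: r1 <- ((tid % 3) * r0)       {0,1,2,3,4,5,6,7,8,9,10,11,12,13,14,15}

Answer: 36 steps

r1: 0,-8,-16,0,-8,-16,0,-8,-16,0,-8,-16,0,-8,-16,0
r0: -8,-8,-8,-8,-8,-8,-8,-8,-8,-8,-8,-8,-8,-8,-8,-8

steps = 36; useful = 396; efficiency = 396/576 = 11/16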